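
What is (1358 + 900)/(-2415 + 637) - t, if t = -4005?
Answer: 3559316/889 ≈ 4003.7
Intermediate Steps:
(1358 + 900)/(-2415 + 637) - t = (1358 + 900)/(-2415 + 637) - 1*(-4005) = 2258/(-1778) + 4005 = 2258*(-1/1778) + 4005 = -1129/889 + 4005 = 3559316/889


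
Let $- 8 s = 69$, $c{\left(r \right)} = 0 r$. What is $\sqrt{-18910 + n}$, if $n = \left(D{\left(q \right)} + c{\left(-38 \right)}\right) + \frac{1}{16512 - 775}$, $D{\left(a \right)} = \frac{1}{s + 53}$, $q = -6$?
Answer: $\frac{i \sqrt{590189672366929365}}{5586635} \approx 137.51 i$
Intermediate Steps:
$c{\left(r \right)} = 0$
$s = - \frac{69}{8}$ ($s = \left(- \frac{1}{8}\right) 69 = - \frac{69}{8} \approx -8.625$)
$D{\left(a \right)} = \frac{8}{355}$ ($D{\left(a \right)} = \frac{1}{- \frac{69}{8} + 53} = \frac{1}{\frac{355}{8}} = \frac{8}{355}$)
$n = \frac{126251}{5586635}$ ($n = \left(\frac{8}{355} + 0\right) + \frac{1}{16512 - 775} = \frac{8}{355} + \frac{1}{15737} = \frac{126251}{5586635} \approx 0.022599$)
$\sqrt{-18910 + n} = \sqrt{-18910 + \frac{126251}{5586635}} = \sqrt{- \frac{105643141599}{5586635}} = \frac{i \sqrt{590189672366929365}}{5586635}$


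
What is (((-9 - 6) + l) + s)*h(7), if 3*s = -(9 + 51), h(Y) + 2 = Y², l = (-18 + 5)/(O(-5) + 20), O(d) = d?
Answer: -25286/15 ≈ -1685.7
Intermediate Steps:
l = -13/15 (l = (-18 + 5)/(-5 + 20) = -13/15 ≈ -0.86667)
h(Y) = -2 + Y²
s = -20 (s = (-(9 + 51))/3 = (-1*60)/3 = (⅓)*(-60) = -20)
(((-9 - 6) + l) + s)*h(7) = (((-9 - 6) - 13/15) - 20)*(-2 + 7²) = ((-15 - 13/15) - 20)*(-2 + 49) = (-238/15 - 20)*47 = -538/15*47 = -25286/15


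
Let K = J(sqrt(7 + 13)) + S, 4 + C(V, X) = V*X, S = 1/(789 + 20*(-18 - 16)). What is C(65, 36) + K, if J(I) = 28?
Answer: 257677/109 ≈ 2364.0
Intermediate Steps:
S = 1/109 (S = 1/(789 + 20*(-34)) = 1/(789 - 680) = 1/109 ≈ 0.0091743)
C(V, X) = -4 + V*X
K = 3053/109 (K = 28 + 1/109 = 3053/109 ≈ 28.009)
C(65, 36) + K = (-4 + 65*36) + 3053/109 = (-4 + 2340) + 3053/109 = 2336 + 3053/109 = 257677/109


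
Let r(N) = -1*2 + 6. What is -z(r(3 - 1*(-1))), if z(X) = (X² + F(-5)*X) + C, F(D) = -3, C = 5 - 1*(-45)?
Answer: -54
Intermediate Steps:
C = 50 (C = 5 + 45 = 50)
r(N) = 4 (r(N) = -2 + 6 = 4)
z(X) = 50 + X² - 3*X (z(X) = (X² - 3*X) + 50 = 50 + X² - 3*X)
-z(r(3 - 1*(-1))) = -(50 + 4² - 3*4) = -(50 + 16 - 12) = -1*54 = -54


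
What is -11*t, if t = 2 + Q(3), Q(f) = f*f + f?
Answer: -154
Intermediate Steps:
Q(f) = f + f² (Q(f) = f² + f = f + f²)
t = 14 (t = 2 + 3*(1 + 3) = 2 + 3*4 = 2 + 12 = 14)
-11*t = -11*14 = -154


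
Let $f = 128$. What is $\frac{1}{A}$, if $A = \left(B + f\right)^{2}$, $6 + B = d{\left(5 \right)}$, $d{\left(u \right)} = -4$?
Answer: $\frac{1}{13924} \approx 7.1818 \cdot 10^{-5}$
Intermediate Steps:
$B = -10$ ($B = -6 - 4 = -10$)
$A = 13924$ ($A = \left(-10 + 128\right)^{2} = 118^{2} = 13924$)
$\frac{1}{A} = \frac{1}{13924}$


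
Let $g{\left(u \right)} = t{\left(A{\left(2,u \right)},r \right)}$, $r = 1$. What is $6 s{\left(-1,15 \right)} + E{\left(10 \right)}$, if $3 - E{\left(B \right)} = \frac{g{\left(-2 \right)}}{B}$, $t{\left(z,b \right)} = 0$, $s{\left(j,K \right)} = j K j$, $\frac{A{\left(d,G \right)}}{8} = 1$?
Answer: $93$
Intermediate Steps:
$A{\left(d,G \right)} = 8$ ($A{\left(d,G \right)} = 8 \cdot 1 = 8$)
$s{\left(j,K \right)} = K j^{2}$ ($s{\left(j,K \right)} = K j j = K j^{2}$)
$g{\left(u \right)} = 0$
$E{\left(B \right)} = 3$ ($E{\left(B \right)} = 3 - \frac{0}{B} = 3 - 0 = 3 + 0 = 3$)
$6 s{\left(-1,15 \right)} + E{\left(10 \right)} = 6 \cdot 15 \left(-1\right)^{2} + 3 = 6 \cdot 15 \cdot 1 + 3 = 6 \cdot 15 + 3 = 90 + 3 = 93$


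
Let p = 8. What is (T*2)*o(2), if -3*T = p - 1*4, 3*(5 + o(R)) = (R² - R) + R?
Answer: 88/9 ≈ 9.7778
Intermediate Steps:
o(R) = -5 + R²/3 (o(R) = -5 + ((R² - R) + R)/3 = -5 + R²/3)
T = -4/3 (T = -(8 - 1*4)/3 = -(8 - 4)/3 = -⅓*4 = -4/3 ≈ -1.3333)
(T*2)*o(2) = (-4/3*2)*(-5 + (⅓)*2²) = -8*(-5 + (⅓)*4)/3 = -8*(-5 + 4/3)/3 = -8/3*(-11/3) = 88/9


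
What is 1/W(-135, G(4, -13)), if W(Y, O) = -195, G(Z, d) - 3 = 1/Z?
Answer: -1/195 ≈ -0.0051282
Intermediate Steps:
G(Z, d) = 3 + 1/Z
1/W(-135, G(4, -13)) = 1/(-195) = -1/195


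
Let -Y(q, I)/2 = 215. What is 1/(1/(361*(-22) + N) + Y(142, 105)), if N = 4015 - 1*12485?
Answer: -16412/7057161 ≈ -0.0023256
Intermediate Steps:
Y(q, I) = -430 (Y(q, I) = -2*215 = -430)
N = -8470 (N = 4015 - 12485 = -8470)
1/(1/(361*(-22) + N) + Y(142, 105)) = 1/(1/(361*(-22) - 8470) - 430) = 1/(1/(-7942 - 8470) - 430) = 1/(1/(-16412) - 430) = 1/(-1/16412 - 430) = 1/(-7057161/16412) = -16412/7057161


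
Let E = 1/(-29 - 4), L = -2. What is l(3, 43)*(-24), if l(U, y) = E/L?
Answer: -4/11 ≈ -0.36364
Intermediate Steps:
E = -1/33 (E = 1/(-33) = -1/33 ≈ -0.030303)
l(U, y) = 1/66 (l(U, y) = -1/33/(-2) = -1/33*(-½) = 1/66)
l(3, 43)*(-24) = (1/66)*(-24) = -4/11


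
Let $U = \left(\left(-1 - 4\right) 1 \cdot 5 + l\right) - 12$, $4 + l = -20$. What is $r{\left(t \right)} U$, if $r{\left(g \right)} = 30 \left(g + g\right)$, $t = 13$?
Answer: $-47580$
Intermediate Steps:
$l = -24$ ($l = -4 - 20 = -24$)
$r{\left(g \right)} = 60 g$ ($r{\left(g \right)} = 30 \cdot 2 g = 60 g$)
$U = -61$ ($U = \left(\left(-1 - 4\right) 1 \cdot 5 - 24\right) - 12 = \left(\left(-5\right) 1 \cdot 5 - 24\right) - 12 = \left(\left(-5\right) 5 - 24\right) - 12 = \left(-25 - 24\right) - 12 = -49 - 12 = -61$)
$r{\left(t \right)} U = 60 \cdot 13 \left(-61\right) = 780 \left(-61\right) = -47580$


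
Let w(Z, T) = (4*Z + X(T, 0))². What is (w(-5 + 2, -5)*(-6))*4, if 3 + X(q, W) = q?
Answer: -9600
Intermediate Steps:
X(q, W) = -3 + q
w(Z, T) = (-3 + T + 4*Z)² (w(Z, T) = (4*Z + (-3 + T))² = (-3 + T + 4*Z)²)
(w(-5 + 2, -5)*(-6))*4 = ((-3 - 5 + 4*(-5 + 2))²*(-6))*4 = ((-3 - 5 + 4*(-3))²*(-6))*4 = ((-3 - 5 - 12)²*(-6))*4 = ((-20)²*(-6))*4 = (400*(-6))*4 = -2400*4 = -9600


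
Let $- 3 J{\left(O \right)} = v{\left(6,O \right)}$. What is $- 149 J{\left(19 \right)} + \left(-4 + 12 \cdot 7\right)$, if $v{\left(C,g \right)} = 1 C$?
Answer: $378$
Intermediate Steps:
$v{\left(C,g \right)} = C$
$J{\left(O \right)} = -2$ ($J{\left(O \right)} = \left(- \frac{1}{3}\right) 6 = -2$)
$- 149 J{\left(19 \right)} + \left(-4 + 12 \cdot 7\right) = \left(-149\right) \left(-2\right) + \left(-4 + 12 \cdot 7\right) = 298 + \left(-4 + 84\right) = 298 + 80 = 378$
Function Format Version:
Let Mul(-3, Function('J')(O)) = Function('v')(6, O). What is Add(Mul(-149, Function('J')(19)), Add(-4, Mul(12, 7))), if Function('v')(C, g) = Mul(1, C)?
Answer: 378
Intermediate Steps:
Function('v')(C, g) = C
Function('J')(O) = -2 (Function('J')(O) = Mul(Rational(-1, 3), 6) = -2)
Add(Mul(-149, Function('J')(19)), Add(-4, Mul(12, 7))) = Add(Mul(-149, -2), Add(-4, Mul(12, 7))) = Add(298, Add(-4, 84)) = Add(298, 80) = 378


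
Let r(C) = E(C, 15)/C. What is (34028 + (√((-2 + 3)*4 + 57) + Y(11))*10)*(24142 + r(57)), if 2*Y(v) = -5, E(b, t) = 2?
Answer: 46791392288/57 + 13760960*√61/57 ≈ 8.2279e+8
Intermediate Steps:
r(C) = 2/C
Y(v) = -5/2 (Y(v) = (½)*(-5) = -5/2)
(34028 + (√((-2 + 3)*4 + 57) + Y(11))*10)*(24142 + r(57)) = (34028 + (√((-2 + 3)*4 + 57) - 5/2)*10)*(24142 + 2/57) = (34028 + (√(1*4 + 57) - 5/2)*10)*(24142 + 2*(1/57)) = (34028 + (√(4 + 57) - 5/2)*10)*(24142 + 2/57) = (34028 + (√61 - 5/2)*10)*(1376096/57) = (34028 + (-5/2 + √61)*10)*(1376096/57) = (34028 + (-25 + 10*√61))*(1376096/57) = (34003 + 10*√61)*(1376096/57) = 46791392288/57 + 13760960*√61/57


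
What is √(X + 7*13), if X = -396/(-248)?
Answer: √355942/62 ≈ 9.6227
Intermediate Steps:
X = 99/62 (X = -396*(-1/248) = 99/62 ≈ 1.5968)
√(X + 7*13) = √(99/62 + 7*13) = √(99/62 + 91) = √(5741/62) = √355942/62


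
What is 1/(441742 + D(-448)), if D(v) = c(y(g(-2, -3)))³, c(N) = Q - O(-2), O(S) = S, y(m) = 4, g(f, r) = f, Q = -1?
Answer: 1/441743 ≈ 2.2638e-6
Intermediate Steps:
c(N) = 1 (c(N) = -1 - 1*(-2) = -1 + 2 = 1)
D(v) = 1 (D(v) = 1³ = 1)
1/(441742 + D(-448)) = 1/(441742 + 1) = 1/441743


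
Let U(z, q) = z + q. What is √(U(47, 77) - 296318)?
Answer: I*√296194 ≈ 544.24*I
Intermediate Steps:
U(z, q) = q + z
√(U(47, 77) - 296318) = √((77 + 47) - 296318) = √(124 - 296318) = √(-296194) = I*√296194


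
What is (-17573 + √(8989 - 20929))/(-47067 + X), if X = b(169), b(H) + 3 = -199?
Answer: 17573/47269 - 2*I*√2985/47269 ≈ 0.37177 - 0.0023117*I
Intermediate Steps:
b(H) = -202 (b(H) = -3 - 199 = -202)
X = -202
(-17573 + √(8989 - 20929))/(-47067 + X) = (-17573 + √(8989 - 20929))/(-47067 - 202) = (-17573 + √(-11940))/(-47269) = (-17573 + 2*I*√2985)*(-1/47269) = 17573/47269 - 2*I*√2985/47269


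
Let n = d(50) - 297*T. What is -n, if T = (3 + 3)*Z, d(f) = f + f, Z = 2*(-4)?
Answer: -14356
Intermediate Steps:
Z = -8
d(f) = 2*f
T = -48 (T = (3 + 3)*(-8) = 6*(-8) = -48)
n = 14356 (n = 2*50 - 297*(-48) = 100 + 14256 = 14356)
-n = -1*14356 = -14356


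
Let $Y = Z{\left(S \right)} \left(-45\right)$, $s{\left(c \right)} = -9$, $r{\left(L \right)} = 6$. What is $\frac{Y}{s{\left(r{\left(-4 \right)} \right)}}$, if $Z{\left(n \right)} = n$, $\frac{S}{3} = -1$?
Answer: $-15$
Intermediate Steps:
$S = -3$ ($S = 3 \left(-1\right) = -3$)
$Y = 135$ ($Y = \left(-3\right) \left(-45\right) = 135$)
$\frac{Y}{s{\left(r{\left(-4 \right)} \right)}} = \frac{135}{-9} = 135 \left(- \frac{1}{9}\right) = -15$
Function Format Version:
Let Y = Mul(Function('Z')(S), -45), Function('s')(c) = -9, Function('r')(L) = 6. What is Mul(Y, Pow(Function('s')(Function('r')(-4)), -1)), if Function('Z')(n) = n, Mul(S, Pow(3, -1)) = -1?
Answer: -15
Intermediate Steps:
S = -3 (S = Mul(3, -1) = -3)
Y = 135 (Y = Mul(-3, -45) = 135)
Mul(Y, Pow(Function('s')(Function('r')(-4)), -1)) = Mul(135, Pow(-9, -1)) = Mul(135, Rational(-1, 9)) = -15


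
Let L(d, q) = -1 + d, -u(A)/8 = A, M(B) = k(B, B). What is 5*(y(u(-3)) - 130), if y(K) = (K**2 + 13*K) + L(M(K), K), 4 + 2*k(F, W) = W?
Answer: 3835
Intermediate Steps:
k(F, W) = -2 + W/2
M(B) = -2 + B/2
u(A) = -8*A
y(K) = -3 + K**2 + 27*K/2 (y(K) = (K**2 + 13*K) + (-1 + (-2 + K/2)) = (K**2 + 13*K) + (-3 + K/2) = -3 + K**2 + 27*K/2)
5*(y(u(-3)) - 130) = 5*((-3 + (-8*(-3))**2 + 27*(-8*(-3))/2) - 130) = 5*((-3 + 24**2 + (27/2)*24) - 130) = 5*((-3 + 576 + 324) - 130) = 5*(897 - 130) = 5*767 = 3835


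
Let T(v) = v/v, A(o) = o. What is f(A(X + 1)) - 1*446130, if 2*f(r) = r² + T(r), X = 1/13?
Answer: -150791575/338 ≈ -4.4613e+5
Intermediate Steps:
X = 1/13 ≈ 0.076923
T(v) = 1
f(r) = ½ + r²/2 (f(r) = (r² + 1)/2 = (1 + r²)/2 = ½ + r²/2)
f(A(X + 1)) - 1*446130 = (½ + (1/13 + 1)²/2) - 1*446130 = (½ + (14/13)²/2) - 446130 = (½ + (½)*(196/169)) - 446130 = (½ + 98/169) - 446130 = 365/338 - 446130 = -150791575/338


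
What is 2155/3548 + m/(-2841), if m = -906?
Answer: 3112281/3359956 ≈ 0.92629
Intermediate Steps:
2155/3548 + m/(-2841) = 2155/3548 - 906/(-2841) = 2155*(1/3548) - 906*(-1/2841) = 2155/3548 + 302/947 = 3112281/3359956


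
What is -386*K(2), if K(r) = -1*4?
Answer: 1544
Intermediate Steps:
K(r) = -4
-386*K(2) = -386*(-4) = 1544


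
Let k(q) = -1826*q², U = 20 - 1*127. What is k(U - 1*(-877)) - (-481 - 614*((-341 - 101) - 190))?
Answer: -1083022967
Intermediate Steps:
U = -107 (U = 20 - 127 = -107)
k(U - 1*(-877)) - (-481 - 614*((-341 - 101) - 190)) = -1826*(-107 - 1*(-877))² - (-481 - 614*((-341 - 101) - 190)) = -1826*(-107 + 877)² - (-481 - 614*(-442 - 190)) = -1826*770² - (-481 - 614*(-632)) = -1826*592900 - (-481 + 388048) = -1082635400 - 1*387567 = -1082635400 - 387567 = -1083022967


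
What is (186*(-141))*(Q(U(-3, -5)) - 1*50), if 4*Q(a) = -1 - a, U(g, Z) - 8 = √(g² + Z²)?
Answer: 2740617/2 + 13113*√34/2 ≈ 1.4085e+6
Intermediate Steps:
U(g, Z) = 8 + √(Z² + g²) (U(g, Z) = 8 + √(g² + Z²) = 8 + √(Z² + g²))
Q(a) = -¼ - a/4 (Q(a) = (-1 - a)/4 = -¼ - a/4)
(186*(-141))*(Q(U(-3, -5)) - 1*50) = (186*(-141))*((-¼ - (8 + √((-5)² + (-3)²))/4) - 1*50) = -26226*((-¼ - (8 + √(25 + 9))/4) - 50) = -26226*((-¼ - (8 + √34)/4) - 50) = -26226*((-¼ + (-2 - √34/4)) - 50) = -26226*((-9/4 - √34/4) - 50) = -26226*(-209/4 - √34/4) = 2740617/2 + 13113*√34/2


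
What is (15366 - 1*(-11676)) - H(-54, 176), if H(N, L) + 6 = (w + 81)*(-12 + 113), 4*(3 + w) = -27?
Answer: 79407/4 ≈ 19852.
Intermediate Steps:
w = -39/4 (w = -3 + (1/4)*(-27) = -3 - 27/4 = -39/4 ≈ -9.7500)
H(N, L) = 28761/4 (H(N, L) = -6 + (-39/4 + 81)*(-12 + 113) = -6 + (285/4)*101 = -6 + 28785/4 = 28761/4)
(15366 - 1*(-11676)) - H(-54, 176) = (15366 - 1*(-11676)) - 1*28761/4 = (15366 + 11676) - 28761/4 = 27042 - 28761/4 = 79407/4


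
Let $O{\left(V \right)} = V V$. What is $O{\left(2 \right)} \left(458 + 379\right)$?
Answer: $3348$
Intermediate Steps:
$O{\left(V \right)} = V^{2}$
$O{\left(2 \right)} \left(458 + 379\right) = 2^{2} \left(458 + 379\right) = 4 \cdot 837 = 3348$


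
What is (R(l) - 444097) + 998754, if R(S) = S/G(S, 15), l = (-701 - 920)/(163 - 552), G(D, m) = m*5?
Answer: 16182119596/29175 ≈ 5.5466e+5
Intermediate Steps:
G(D, m) = 5*m
l = 1621/389 (l = -1621/(-389) = -1621*(-1/389) = 1621/389 ≈ 4.1671)
R(S) = S/75 (R(S) = S/((5*15)) = S/75)
(R(l) - 444097) + 998754 = ((1/75)*(1621/389) - 444097) + 998754 = (1621/29175 - 444097) + 998754 = -12956528354/29175 + 998754 = 16182119596/29175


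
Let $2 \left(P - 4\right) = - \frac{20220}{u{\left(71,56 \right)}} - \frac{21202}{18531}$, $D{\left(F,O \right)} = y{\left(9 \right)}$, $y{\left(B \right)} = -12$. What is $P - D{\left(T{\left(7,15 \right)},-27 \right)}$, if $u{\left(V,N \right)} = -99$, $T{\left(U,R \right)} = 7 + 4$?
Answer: $\frac{23961335}{203841} \approx 117.55$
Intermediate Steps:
$T{\left(U,R \right)} = 11$
$D{\left(F,O \right)} = -12$
$P = \frac{21515243}{203841}$ ($P = 4 + \frac{- \frac{20220}{-99} - \frac{21202}{18531}}{2} = 4 + \frac{\left(-20220\right) \left(- \frac{1}{99}\right) - \frac{21202}{18531}}{2} = 4 + \frac{\frac{6740}{33} - \frac{21202}{18531}}{2} = 4 + \frac{1}{2} \cdot \frac{41399758}{203841} = 4 + \frac{20699879}{203841} = \frac{21515243}{203841} \approx 105.55$)
$P - D{\left(T{\left(7,15 \right)},-27 \right)} = \frac{21515243}{203841} - -12 = \frac{21515243}{203841} + 12 = \frac{23961335}{203841}$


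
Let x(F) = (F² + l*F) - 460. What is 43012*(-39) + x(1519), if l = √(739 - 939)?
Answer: 629433 + 15190*I*√2 ≈ 6.2943e+5 + 21482.0*I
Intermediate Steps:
l = 10*I*√2 (l = √(-200) = 10*I*√2 ≈ 14.142*I)
x(F) = -460 + F² + 10*I*F*√2 (x(F) = (F² + (10*I*√2)*F) - 460 = (F² + 10*I*F*√2) - 460 = -460 + F² + 10*I*F*√2)
43012*(-39) + x(1519) = 43012*(-39) + (-460 + 1519² + 10*I*1519*√2) = -1677468 + (-460 + 2307361 + 15190*I*√2) = -1677468 + (2306901 + 15190*I*√2) = 629433 + 15190*I*√2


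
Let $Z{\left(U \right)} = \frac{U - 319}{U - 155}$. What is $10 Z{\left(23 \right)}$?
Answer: $\frac{740}{33} \approx 22.424$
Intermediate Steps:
$Z{\left(U \right)} = \frac{-319 + U}{-155 + U}$
$10 Z{\left(23 \right)} = 10 \frac{-319 + 23}{-155 + 23} = 10 \frac{1}{-132} \left(-296\right) = 10 \left(\left(- \frac{1}{132}\right) \left(-296\right)\right) = 10 \cdot \frac{74}{33} = \frac{740}{33}$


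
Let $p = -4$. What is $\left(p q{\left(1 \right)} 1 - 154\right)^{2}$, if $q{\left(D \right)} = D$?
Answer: $24964$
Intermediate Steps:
$\left(p q{\left(1 \right)} 1 - 154\right)^{2} = \left(\left(-4\right) 1 \cdot 1 - 154\right)^{2} = \left(\left(-4\right) 1 - 154\right)^{2} = \left(-4 - 154\right)^{2} = \left(-158\right)^{2} = 24964$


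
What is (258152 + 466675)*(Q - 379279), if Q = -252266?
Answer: -457760867715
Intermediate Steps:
(258152 + 466675)*(Q - 379279) = (258152 + 466675)*(-252266 - 379279) = 724827*(-631545) = -457760867715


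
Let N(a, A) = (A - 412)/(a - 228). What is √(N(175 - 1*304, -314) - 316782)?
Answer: 4*I*√280370069/119 ≈ 562.83*I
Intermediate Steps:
N(a, A) = (-412 + A)/(-228 + a)
√(N(175 - 1*304, -314) - 316782) = √((-412 - 314)/(-228 + (175 - 1*304)) - 316782) = √(-726/(-228 + (175 - 304)) - 316782) = √(-726/(-228 - 129) - 316782) = √(-726/(-357) - 316782) = √(-1/357*(-726) - 316782) = √(242/119 - 316782) = √(-37696816/119) = 4*I*√280370069/119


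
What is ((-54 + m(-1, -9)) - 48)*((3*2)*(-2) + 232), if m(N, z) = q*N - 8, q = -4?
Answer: -23320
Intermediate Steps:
m(N, z) = -8 - 4*N (m(N, z) = -4*N - 8 = -8 - 4*N)
((-54 + m(-1, -9)) - 48)*((3*2)*(-2) + 232) = ((-54 + (-8 - 4*(-1))) - 48)*((3*2)*(-2) + 232) = ((-54 + (-8 + 4)) - 48)*(6*(-2) + 232) = ((-54 - 4) - 48)*(-12 + 232) = (-58 - 48)*220 = -106*220 = -23320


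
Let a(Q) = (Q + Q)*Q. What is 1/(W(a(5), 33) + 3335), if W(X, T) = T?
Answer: 1/3368 ≈ 0.00029691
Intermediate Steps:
a(Q) = 2*Q**2 (a(Q) = (2*Q)*Q = 2*Q**2)
1/(W(a(5), 33) + 3335) = 1/(33 + 3335) = 1/3368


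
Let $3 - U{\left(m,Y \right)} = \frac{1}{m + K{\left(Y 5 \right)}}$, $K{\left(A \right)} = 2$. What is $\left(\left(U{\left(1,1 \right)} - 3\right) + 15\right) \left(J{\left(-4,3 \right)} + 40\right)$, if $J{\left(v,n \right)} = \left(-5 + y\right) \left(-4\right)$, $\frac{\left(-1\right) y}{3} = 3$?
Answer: $1408$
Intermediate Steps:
$y = -9$ ($y = \left(-3\right) 3 = -9$)
$U{\left(m,Y \right)} = 3 - \frac{1}{2 + m}$ ($U{\left(m,Y \right)} = 3 - \frac{1}{m + 2} = 3 - \frac{1}{2 + m}$)
$J{\left(v,n \right)} = 56$ ($J{\left(v,n \right)} = \left(-5 - 9\right) \left(-4\right) = \left(-14\right) \left(-4\right) = 56$)
$\left(\left(U{\left(1,1 \right)} - 3\right) + 15\right) \left(J{\left(-4,3 \right)} + 40\right) = \left(\left(\frac{5 + 3 \cdot 1}{2 + 1} - 3\right) + 15\right) \left(56 + 40\right) = \left(\left(\frac{5 + 3}{3} - 3\right) + 15\right) 96 = \left(\left(\frac{1}{3} \cdot 8 - 3\right) + 15\right) 96 = \left(\left(\frac{8}{3} - 3\right) + 15\right) 96 = \left(- \frac{1}{3} + 15\right) 96 = \frac{44}{3} \cdot 96 = 1408$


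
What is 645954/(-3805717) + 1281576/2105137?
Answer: 3517493904294/8011555668229 ≈ 0.43905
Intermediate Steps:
645954/(-3805717) + 1281576/2105137 = 645954*(-1/3805717) + 1281576*(1/2105137) = -645954/3805717 + 1281576/2105137 = 3517493904294/8011555668229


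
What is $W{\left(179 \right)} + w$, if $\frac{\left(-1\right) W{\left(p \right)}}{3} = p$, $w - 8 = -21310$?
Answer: $-21839$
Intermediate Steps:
$w = -21302$ ($w = 8 - 21310 = -21302$)
$W{\left(p \right)} = - 3 p$
$W{\left(179 \right)} + w = \left(-3\right) 179 - 21302 = -537 - 21302 = -21839$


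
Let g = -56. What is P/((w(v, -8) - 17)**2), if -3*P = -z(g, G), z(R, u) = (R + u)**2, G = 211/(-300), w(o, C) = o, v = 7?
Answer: 289374121/27000000 ≈ 10.718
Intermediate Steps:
G = -211/300 (G = 211*(-1/300) = -211/300 ≈ -0.70333)
P = 289374121/270000 (P = -(-1)*(-56 - 211/300)**2/3 = -(-1)*(-17011/300)**2/3 = -(-1)*289374121/(3*90000) = -1/3*(-289374121/90000) = 289374121/270000 ≈ 1071.8)
P/((w(v, -8) - 17)**2) = 289374121/(270000*((7 - 17)**2)) = 289374121/(270000*((-10)**2)) = (289374121/270000)/100 = (289374121/270000)*(1/100) = 289374121/27000000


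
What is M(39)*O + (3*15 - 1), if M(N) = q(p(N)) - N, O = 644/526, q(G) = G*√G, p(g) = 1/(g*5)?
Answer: -986/263 + 322*√195/10000575 ≈ -3.7486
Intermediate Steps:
p(g) = 1/(5*g)
q(G) = G^(3/2)
O = 322/263 (O = 644*(1/526) = 322/263 ≈ 1.2243)
M(N) = -N + √5*(1/N)^(3/2)/25 (M(N) = (1/(5*N))^(3/2) - N = √5*(1/N)^(3/2)/25 - N = -N + √5*(1/N)^(3/2)/25)
M(39)*O + (3*15 - 1) = (-1*39 + √5*(1/39)^(3/2)/25)*(322/263) + (3*15 - 1) = (-39 + √5*(1/39)^(3/2)/25)*(322/263) + (45 - 1) = (-39 + √5*(√39/1521)/25)*(322/263) + 44 = (-39 + √195/38025)*(322/263) + 44 = (-12558/263 + 322*√195/10000575) + 44 = -986/263 + 322*√195/10000575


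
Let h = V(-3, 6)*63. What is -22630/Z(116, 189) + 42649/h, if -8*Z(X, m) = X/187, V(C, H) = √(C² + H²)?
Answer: 8463620/29 + 42649*√5/945 ≈ 2.9195e+5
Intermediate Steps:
Z(X, m) = -X/1496 (Z(X, m) = -X/(8*187) = -X/1496)
h = 189*√5 (h = √((-3)² + 6²)*63 = √(9 + 36)*63 = √45*63 = (3*√5)*63 = 189*√5 ≈ 422.62)
-22630/Z(116, 189) + 42649/h = -22630/((-1/1496*116)) + 42649/((189*√5)) = -22630/(-29/374) + 42649*(√5/945) = -22630*(-374/29) + 42649*√5/945 = 8463620/29 + 42649*√5/945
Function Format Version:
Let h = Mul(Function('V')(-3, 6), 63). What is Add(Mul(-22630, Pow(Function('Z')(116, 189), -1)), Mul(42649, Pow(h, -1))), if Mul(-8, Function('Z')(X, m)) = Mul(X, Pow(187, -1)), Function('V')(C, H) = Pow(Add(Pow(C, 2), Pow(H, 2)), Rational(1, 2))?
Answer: Add(Rational(8463620, 29), Mul(Rational(42649, 945), Pow(5, Rational(1, 2)))) ≈ 2.9195e+5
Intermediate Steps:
Function('Z')(X, m) = Mul(Rational(-1, 1496), X) (Function('Z')(X, m) = Mul(Rational(-1, 8), Mul(X, Pow(187, -1))) = Mul(Rational(-1, 8), Mul(X, Rational(1, 187))) = Mul(Rational(-1, 8), Mul(Rational(1, 187), X)) = Mul(Rational(-1, 1496), X))
h = Mul(189, Pow(5, Rational(1, 2))) (h = Mul(Pow(Add(Pow(-3, 2), Pow(6, 2)), Rational(1, 2)), 63) = Mul(Pow(Add(9, 36), Rational(1, 2)), 63) = Mul(Pow(45, Rational(1, 2)), 63) = Mul(Mul(3, Pow(5, Rational(1, 2))), 63) = Mul(189, Pow(5, Rational(1, 2))) ≈ 422.62)
Add(Mul(-22630, Pow(Function('Z')(116, 189), -1)), Mul(42649, Pow(h, -1))) = Add(Mul(-22630, Pow(Mul(Rational(-1, 1496), 116), -1)), Mul(42649, Pow(Mul(189, Pow(5, Rational(1, 2))), -1))) = Add(Mul(-22630, Pow(Rational(-29, 374), -1)), Mul(42649, Mul(Rational(1, 945), Pow(5, Rational(1, 2))))) = Add(Mul(-22630, Rational(-374, 29)), Mul(Rational(42649, 945), Pow(5, Rational(1, 2)))) = Add(Rational(8463620, 29), Mul(Rational(42649, 945), Pow(5, Rational(1, 2))))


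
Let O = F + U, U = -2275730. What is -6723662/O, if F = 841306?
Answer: 3361831/717212 ≈ 4.6874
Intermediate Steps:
O = -1434424 (O = 841306 - 2275730 = -1434424)
-6723662/O = -6723662/(-1434424) = -6723662*(-1/1434424) = 3361831/717212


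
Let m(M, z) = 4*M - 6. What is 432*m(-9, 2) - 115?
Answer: -18259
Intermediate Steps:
m(M, z) = -6 + 4*M
432*m(-9, 2) - 115 = 432*(-6 + 4*(-9)) - 115 = 432*(-6 - 36) - 115 = 432*(-42) - 115 = -18144 - 115 = -18259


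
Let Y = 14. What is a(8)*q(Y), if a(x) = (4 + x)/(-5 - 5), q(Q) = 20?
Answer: -24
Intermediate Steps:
a(x) = -2/5 - x/10 (a(x) = (4 + x)/(-10) = (4 + x)*(-1/10) = -2/5 - x/10)
a(8)*q(Y) = (-2/5 - 1/10*8)*20 = (-2/5 - 4/5)*20 = -6/5*20 = -24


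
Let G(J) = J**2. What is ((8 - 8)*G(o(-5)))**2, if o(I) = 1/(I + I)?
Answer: 0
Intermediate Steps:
o(I) = 1/(2*I)
((8 - 8)*G(o(-5)))**2 = ((8 - 8)*((1/2)/(-5))**2)**2 = (0*((1/2)*(-1/5))**2)**2 = (0*(-1/10)**2)**2 = (0*(1/100))**2 = 0**2 = 0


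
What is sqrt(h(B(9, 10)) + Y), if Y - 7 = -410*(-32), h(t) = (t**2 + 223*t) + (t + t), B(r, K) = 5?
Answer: sqrt(14277) ≈ 119.49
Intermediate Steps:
h(t) = t**2 + 225*t (h(t) = (t**2 + 223*t) + 2*t = t**2 + 225*t)
Y = 13127 (Y = 7 - 410*(-32) = 7 + 13120 = 13127)
sqrt(h(B(9, 10)) + Y) = sqrt(5*(225 + 5) + 13127) = sqrt(5*230 + 13127) = sqrt(1150 + 13127) = sqrt(14277)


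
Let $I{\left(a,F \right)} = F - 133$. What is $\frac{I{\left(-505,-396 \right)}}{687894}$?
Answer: $- \frac{529}{687894} \approx -0.00076901$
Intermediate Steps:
$I{\left(a,F \right)} = -133 + F$
$\frac{I{\left(-505,-396 \right)}}{687894} = \frac{-133 - 396}{687894} = \left(-529\right) \frac{1}{687894} = - \frac{529}{687894}$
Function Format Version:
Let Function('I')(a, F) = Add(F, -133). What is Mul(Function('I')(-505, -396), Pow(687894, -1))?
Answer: Rational(-529, 687894) ≈ -0.00076901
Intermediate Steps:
Function('I')(a, F) = Add(-133, F)
Mul(Function('I')(-505, -396), Pow(687894, -1)) = Mul(Add(-133, -396), Pow(687894, -1)) = Mul(-529, Rational(1, 687894)) = Rational(-529, 687894)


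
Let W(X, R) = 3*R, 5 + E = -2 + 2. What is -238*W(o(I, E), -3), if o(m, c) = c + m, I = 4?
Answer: 2142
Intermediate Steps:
E = -5 (E = -5 + (-2 + 2) = -5 + 0 = -5)
-238*W(o(I, E), -3) = -714*(-3) = -238*(-9) = 2142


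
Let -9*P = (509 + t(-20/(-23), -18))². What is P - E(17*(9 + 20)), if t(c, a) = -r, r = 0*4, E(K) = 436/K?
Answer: -127730857/4437 ≈ -28788.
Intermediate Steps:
r = 0
t(c, a) = 0 (t(c, a) = -1*0 = 0)
P = -259081/9 (P = -(509 + 0)²/9 = -⅑*509² = -⅑*259081 = -259081/9 ≈ -28787.)
P - E(17*(9 + 20)) = -259081/9 - 436/(17*(9 + 20)) = -259081/9 - 436/(17*29) = -259081/9 - 436/493 = -127730857/4437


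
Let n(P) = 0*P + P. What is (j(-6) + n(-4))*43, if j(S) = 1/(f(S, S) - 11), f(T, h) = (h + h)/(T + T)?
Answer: -1763/10 ≈ -176.30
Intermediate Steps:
f(T, h) = h/T (f(T, h) = (2*h)/((2*T)) = (2*h)*(1/(2*T)) = h/T)
n(P) = P (n(P) = 0 + P = P)
j(S) = -⅒ (j(S) = 1/(S/S - 11) = 1/(1 - 11) = 1/(-10) = -⅒)
(j(-6) + n(-4))*43 = (-⅒ - 4)*43 = -41/10*43 = -1763/10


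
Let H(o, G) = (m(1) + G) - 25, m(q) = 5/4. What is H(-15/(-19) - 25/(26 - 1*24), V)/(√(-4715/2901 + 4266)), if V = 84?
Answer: 241*√35888128851/49483804 ≈ 0.92263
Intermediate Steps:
m(q) = 5/4 (m(q) = 5*(¼) = 5/4)
H(o, G) = -95/4 + G (H(o, G) = (5/4 + G) - 25 = -95/4 + G)
H(-15/(-19) - 25/(26 - 1*24), V)/(√(-4715/2901 + 4266)) = (-95/4 + 84)/(√(-4715/2901 + 4266)) = 241/(4*(√(-4715*1/2901 + 4266))) = 241/(4*(√(-4715/2901 + 4266))) = 241/(4*(√(12370951/2901))) = 241/(4*((√35888128851/2901))) = 241*(√35888128851/12370951)/4 = 241*√35888128851/49483804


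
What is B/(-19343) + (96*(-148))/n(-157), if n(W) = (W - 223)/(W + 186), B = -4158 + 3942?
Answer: 1992504264/1837585 ≈ 1084.3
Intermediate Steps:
B = -216
n(W) = (-223 + W)/(186 + W)
B/(-19343) + (96*(-148))/n(-157) = -216/(-19343) + (96*(-148))/(((-223 - 157)/(186 - 157))) = -216*(-1/19343) - 14208/(-380/29) = 216/19343 - 14208/((1/29)*(-380)) = 216/19343 - 14208/(-380/29) = 216/19343 - 14208*(-29/380) = 216/19343 + 103008/95 = 1992504264/1837585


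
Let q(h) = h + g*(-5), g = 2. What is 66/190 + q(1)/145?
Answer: 786/2755 ≈ 0.28530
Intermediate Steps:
q(h) = -10 + h (q(h) = h + 2*(-5) = h - 10 = -10 + h)
66/190 + q(1)/145 = 66/190 + (-10 + 1)/145 = 66*(1/190) - 9*1/145 = 33/95 - 9/145 = 786/2755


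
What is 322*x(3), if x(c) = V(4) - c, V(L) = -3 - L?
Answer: -3220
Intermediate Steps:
x(c) = -7 - c (x(c) = (-3 - 1*4) - c = (-3 - 4) - c = -7 - c)
322*x(3) = 322*(-7 - 1*3) = 322*(-7 - 3) = 322*(-10) = -3220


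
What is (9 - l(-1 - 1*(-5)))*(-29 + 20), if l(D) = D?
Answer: -45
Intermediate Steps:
(9 - l(-1 - 1*(-5)))*(-29 + 20) = (9 - (-1 - 1*(-5)))*(-29 + 20) = (9 - (-1 + 5))*(-9) = (9 - 1*4)*(-9) = (9 - 4)*(-9) = 5*(-9) = -45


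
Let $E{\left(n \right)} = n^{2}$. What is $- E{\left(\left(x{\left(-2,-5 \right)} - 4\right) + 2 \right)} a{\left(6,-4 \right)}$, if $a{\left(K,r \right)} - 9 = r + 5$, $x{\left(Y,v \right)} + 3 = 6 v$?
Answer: $-12250$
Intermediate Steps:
$x{\left(Y,v \right)} = -3 + 6 v$
$a{\left(K,r \right)} = 14 + r$ ($a{\left(K,r \right)} = 9 + \left(r + 5\right) = 9 + \left(5 + r\right) = 14 + r$)
$- E{\left(\left(x{\left(-2,-5 \right)} - 4\right) + 2 \right)} a{\left(6,-4 \right)} = - \left(\left(\left(-3 + 6 \left(-5\right)\right) - 4\right) + 2\right)^{2} \left(14 - 4\right) = - \left(\left(\left(-3 - 30\right) - 4\right) + 2\right)^{2} \cdot 10 = - \left(\left(-33 - 4\right) + 2\right)^{2} \cdot 10 = - \left(-37 + 2\right)^{2} \cdot 10 = - \left(-35\right)^{2} \cdot 10 = \left(-1\right) 1225 \cdot 10 = \left(-1225\right) 10 = -12250$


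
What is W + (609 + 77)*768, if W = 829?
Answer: 527677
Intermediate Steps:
W + (609 + 77)*768 = 829 + (609 + 77)*768 = 829 + 686*768 = 829 + 526848 = 527677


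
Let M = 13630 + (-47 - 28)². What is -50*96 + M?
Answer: 14455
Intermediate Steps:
M = 19255 (M = 13630 + (-75)² = 13630 + 5625 = 19255)
-50*96 + M = -50*96 + 19255 = -4800 + 19255 = 14455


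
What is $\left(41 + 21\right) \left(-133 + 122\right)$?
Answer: $-682$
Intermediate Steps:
$\left(41 + 21\right) \left(-133 + 122\right) = 62 \left(-11\right) = -682$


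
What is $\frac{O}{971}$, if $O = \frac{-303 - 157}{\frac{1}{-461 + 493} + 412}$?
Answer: $- \frac{2944}{2560527} \approx -0.0011498$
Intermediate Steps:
$O = - \frac{2944}{2637}$ ($O = - \frac{460}{\frac{1}{32} + 412} = - \frac{460}{\frac{13185}{32}} = \left(-460\right) \frac{32}{13185} = - \frac{2944}{2637} \approx -1.1164$)
$\frac{O}{971} = - \frac{2944}{2637 \cdot 971} = \left(- \frac{2944}{2637}\right) \frac{1}{971} = - \frac{2944}{2560527}$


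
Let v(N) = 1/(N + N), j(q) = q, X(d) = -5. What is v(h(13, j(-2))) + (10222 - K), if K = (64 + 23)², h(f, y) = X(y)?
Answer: 26529/10 ≈ 2652.9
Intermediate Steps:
h(f, y) = -5
v(N) = 1/(2*N)
K = 7569 (K = 87² = 7569)
v(h(13, j(-2))) + (10222 - K) = (½)/(-5) + (10222 - 1*7569) = (½)*(-⅕) + (10222 - 7569) = -⅒ + 2653 = 26529/10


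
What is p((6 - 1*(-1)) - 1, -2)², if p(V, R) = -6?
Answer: 36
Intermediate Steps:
p((6 - 1*(-1)) - 1, -2)² = (-6)² = 36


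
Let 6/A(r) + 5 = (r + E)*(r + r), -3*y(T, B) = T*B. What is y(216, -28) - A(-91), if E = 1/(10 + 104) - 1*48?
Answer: 1453142709/720805 ≈ 2016.0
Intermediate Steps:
y(T, B) = -B*T/3 (y(T, B) = -T*B/3 = -B*T/3)
E = -5471/114 (E = 1/114 - 48 = -5471/114 ≈ -47.991)
A(r) = 6/(-5 + 2*r*(-5471/114 + r)) (A(r) = 6/(-5 + (r - 5471/114)*(r + r)) = 6/(-5 + (-5471/114 + r)*(2*r)) = 6/(-5 + 2*r*(-5471/114 + r)))
y(216, -28) - A(-91) = -⅓*(-28)*216 - 342/(-285 - 5471*(-91) + 114*(-91)²) = 2016 - 342/(-285 + 497861 + 114*8281) = 2016 - 342/(-285 + 497861 + 944034) = 2016 - 342/1441610 = 2016 - 1*171/720805 = 2016 - 171/720805 = 1453142709/720805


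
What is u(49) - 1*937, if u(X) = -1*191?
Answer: -1128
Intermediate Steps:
u(X) = -191
u(49) - 1*937 = -191 - 1*937 = -191 - 937 = -1128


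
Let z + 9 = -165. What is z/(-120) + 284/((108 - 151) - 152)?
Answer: -1/156 ≈ -0.0064103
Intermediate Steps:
z = -174 (z = -9 - 165 = -174)
z/(-120) + 284/((108 - 151) - 152) = -174/(-120) + 284/((108 - 151) - 152) = -174*(-1/120) + 284/(-43 - 152) = 29/20 + 284/(-195) = 29/20 + 284*(-1/195) = 29/20 - 284/195 = -1/156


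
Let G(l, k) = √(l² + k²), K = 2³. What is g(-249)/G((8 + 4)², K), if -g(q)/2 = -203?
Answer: 203*√13/260 ≈ 2.8151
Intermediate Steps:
K = 8
G(l, k) = √(k² + l²)
g(q) = 406 (g(q) = -2*(-203) = 406)
g(-249)/G((8 + 4)², K) = 406/(√(8² + ((8 + 4)²)²)) = 406/(√(64 + (12²)²)) = 406/(√(64 + 144²)) = 406/(√(64 + 20736)) = 406/(√20800) = 406/((40*√13)) = 406*(√13/520) = 203*√13/260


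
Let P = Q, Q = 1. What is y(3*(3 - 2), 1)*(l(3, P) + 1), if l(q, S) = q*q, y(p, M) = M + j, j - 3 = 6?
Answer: 100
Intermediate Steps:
j = 9 (j = 3 + 6 = 9)
P = 1
y(p, M) = 9 + M (y(p, M) = M + 9 = 9 + M)
l(q, S) = q**2
y(3*(3 - 2), 1)*(l(3, P) + 1) = (9 + 1)*(3**2 + 1) = 10*(9 + 1) = 10*10 = 100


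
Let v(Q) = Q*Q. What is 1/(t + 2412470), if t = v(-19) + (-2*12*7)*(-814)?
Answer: 1/2549583 ≈ 3.9222e-7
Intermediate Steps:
v(Q) = Q**2
t = 137113 (t = (-19)**2 + (-2*12*7)*(-814) = 361 - 24*7*(-814) = 361 - 168*(-814) = 361 + 136752 = 137113)
1/(t + 2412470) = 1/(137113 + 2412470) = 1/2549583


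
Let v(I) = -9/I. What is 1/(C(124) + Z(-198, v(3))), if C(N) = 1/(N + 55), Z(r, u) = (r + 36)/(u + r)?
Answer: 11993/9733 ≈ 1.2322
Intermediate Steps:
Z(r, u) = (36 + r)/(r + u)
C(N) = 1/(55 + N)
1/(C(124) + Z(-198, v(3))) = 1/(1/(55 + 124) + (36 - 198)/(-198 - 9/3)) = 1/(1/179 - 162/(-198 - 9*⅓)) = 1/(1/179 - 162/(-198 - 3)) = 1/(1/179 - 162/(-201)) = 1/(1/179 - 1/201*(-162)) = 1/(1/179 + 54/67) = 1/(9733/11993) = 11993/9733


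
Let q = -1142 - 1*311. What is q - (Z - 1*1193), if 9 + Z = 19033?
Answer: -19284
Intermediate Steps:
Z = 19024 (Z = -9 + 19033 = 19024)
q = -1453 (q = -1142 - 311 = -1453)
q - (Z - 1*1193) = -1453 - (19024 - 1*1193) = -1453 - (19024 - 1193) = -1453 - 1*17831 = -1453 - 17831 = -19284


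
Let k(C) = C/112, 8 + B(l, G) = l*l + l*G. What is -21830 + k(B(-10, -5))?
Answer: -1222409/56 ≈ -21829.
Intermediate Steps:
B(l, G) = -8 + l² + G*l (B(l, G) = -8 + (l*l + l*G) = -8 + (l² + G*l) = -8 + l² + G*l)
k(C) = C/112 (k(C) = C*(1/112) = C/112)
-21830 + k(B(-10, -5)) = -21830 + (-8 + (-10)² - 5*(-10))/112 = -21830 + (-8 + 100 + 50)/112 = -21830 + (1/112)*142 = -21830 + 71/56 = -1222409/56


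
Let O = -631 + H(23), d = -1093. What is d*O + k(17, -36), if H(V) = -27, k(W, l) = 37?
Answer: 719231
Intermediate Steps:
O = -658 (O = -631 - 27 = -658)
d*O + k(17, -36) = -1093*(-658) + 37 = 719194 + 37 = 719231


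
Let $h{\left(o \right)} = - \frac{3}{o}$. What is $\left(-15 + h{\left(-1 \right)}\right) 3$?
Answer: $-36$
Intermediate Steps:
$\left(-15 + h{\left(-1 \right)}\right) 3 = \left(-15 - \frac{3}{-1}\right) 3 = \left(-15 - -3\right) 3 = \left(-15 + 3\right) 3 = \left(-12\right) 3 = -36$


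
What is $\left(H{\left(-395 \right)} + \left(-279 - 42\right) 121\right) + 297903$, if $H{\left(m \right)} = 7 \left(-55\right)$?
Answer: $258677$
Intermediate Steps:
$H{\left(m \right)} = -385$
$\left(H{\left(-395 \right)} + \left(-279 - 42\right) 121\right) + 297903 = \left(-385 + \left(-279 - 42\right) 121\right) + 297903 = \left(-385 - 38841\right) + 297903 = -39226 + 297903 = 258677$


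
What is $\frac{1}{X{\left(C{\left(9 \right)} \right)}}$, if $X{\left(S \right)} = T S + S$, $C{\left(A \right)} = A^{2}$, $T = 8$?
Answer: $\frac{1}{729} \approx 0.0013717$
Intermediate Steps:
$X{\left(S \right)} = 9 S$ ($X{\left(S \right)} = 8 S + S = 9 S$)
$\frac{1}{X{\left(C{\left(9 \right)} \right)}} = \frac{1}{9 \cdot 9^{2}} = \frac{1}{9 \cdot 81} = \frac{1}{729}$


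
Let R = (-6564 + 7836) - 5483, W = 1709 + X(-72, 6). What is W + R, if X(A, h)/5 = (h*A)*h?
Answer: -15462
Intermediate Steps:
X(A, h) = 5*A*h² (X(A, h) = 5*((h*A)*h) = 5*((A*h)*h) = 5*(A*h²) = 5*A*h²)
W = -11251 (W = 1709 + 5*(-72)*6² = 1709 + 5*(-72)*36 = 1709 - 12960 = -11251)
R = -4211 (R = 1272 - 5483 = -4211)
W + R = -11251 - 4211 = -15462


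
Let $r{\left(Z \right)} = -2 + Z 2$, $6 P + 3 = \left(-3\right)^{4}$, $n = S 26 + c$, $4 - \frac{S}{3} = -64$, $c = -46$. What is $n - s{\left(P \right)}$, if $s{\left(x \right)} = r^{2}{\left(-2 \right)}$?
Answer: $5222$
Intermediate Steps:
$S = 204$ ($S = 12 - -192 = 12 + 192 = 204$)
$n = 5258$ ($n = 204 \cdot 26 - 46 = 5304 - 46 = 5258$)
$P = 13$ ($P = - \frac{1}{2} + \frac{\left(-3\right)^{4}}{6} = - \frac{1}{2} + \frac{1}{6} \cdot 81 = - \frac{1}{2} + \frac{27}{2} = 13$)
$r{\left(Z \right)} = -2 + 2 Z$
$s{\left(x \right)} = 36$ ($s{\left(x \right)} = \left(-2 + 2 \left(-2\right)\right)^{2} = \left(-2 - 4\right)^{2} = \left(-6\right)^{2} = 36$)
$n - s{\left(P \right)} = 5258 - 36 = 5222$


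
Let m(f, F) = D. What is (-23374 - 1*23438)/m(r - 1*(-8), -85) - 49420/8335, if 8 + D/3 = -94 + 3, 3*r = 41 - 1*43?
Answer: 25033352/165033 ≈ 151.69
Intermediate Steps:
r = -⅔ (r = (41 - 1*43)/3 = (41 - 43)/3 = (⅓)*(-2) = -⅔ ≈ -0.66667)
D = -297 (D = -24 + 3*(-94 + 3) = -24 + 3*(-91) = -24 - 273 = -297)
m(f, F) = -297
(-23374 - 1*23438)/m(r - 1*(-8), -85) - 49420/8335 = (-23374 - 1*23438)/(-297) - 49420/8335 = (-23374 - 23438)*(-1/297) - 49420*1/8335 = -46812*(-1/297) - 9884/1667 = 15604/99 - 9884/1667 = 25033352/165033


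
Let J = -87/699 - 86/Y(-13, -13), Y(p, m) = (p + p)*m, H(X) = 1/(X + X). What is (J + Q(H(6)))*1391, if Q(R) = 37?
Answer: 154297103/3029 ≈ 50940.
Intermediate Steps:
H(X) = 1/(2*X)
Y(p, m) = 2*m*p (Y(p, m) = (2*p)*m = 2*m*p)
J = -14920/39377 (J = -87/699 - 86/(2*(-13)*(-13)) = -87*1/699 - 86/338 = -29/233 - 86*1/338 = -29/233 - 43/169 = -14920/39377 ≈ -0.37890)
(J + Q(H(6)))*1391 = (-14920/39377 + 37)*1391 = (1442029/39377)*1391 = 154297103/3029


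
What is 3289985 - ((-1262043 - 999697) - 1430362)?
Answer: 6982087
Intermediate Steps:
3289985 - ((-1262043 - 999697) - 1430362) = 3289985 - (-2261740 - 1430362) = 3289985 - 1*(-3692102) = 3289985 + 3692102 = 6982087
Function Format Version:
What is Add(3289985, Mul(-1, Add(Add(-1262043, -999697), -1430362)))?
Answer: 6982087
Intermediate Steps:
Add(3289985, Mul(-1, Add(Add(-1262043, -999697), -1430362))) = Add(3289985, Mul(-1, Add(-2261740, -1430362))) = Add(3289985, Mul(-1, -3692102)) = Add(3289985, 3692102) = 6982087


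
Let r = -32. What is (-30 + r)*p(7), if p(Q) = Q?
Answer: -434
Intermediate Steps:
(-30 + r)*p(7) = (-30 - 32)*7 = -62*7 = -434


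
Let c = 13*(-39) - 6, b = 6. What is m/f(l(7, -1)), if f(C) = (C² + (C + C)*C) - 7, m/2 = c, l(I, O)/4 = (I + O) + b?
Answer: -1026/6905 ≈ -0.14859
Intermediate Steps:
l(I, O) = 24 + 4*I + 4*O (l(I, O) = 4*((I + O) + 6) = 4*(6 + I + O) = 24 + 4*I + 4*O)
c = -513 (c = -507 - 6 = -513)
m = -1026 (m = 2*(-513) = -1026)
f(C) = -7 + 3*C² (f(C) = (C² + (2*C)*C) - 7 = (C² + 2*C²) - 7 = 3*C² - 7 = -7 + 3*C²)
m/f(l(7, -1)) = -1026/(-7 + 3*(24 + 4*7 + 4*(-1))²) = -1026/(-7 + 3*(24 + 28 - 4)²) = -1026/(-7 + 3*48²) = -1026/(-7 + 3*2304) = -1026/(-7 + 6912) = -1026/6905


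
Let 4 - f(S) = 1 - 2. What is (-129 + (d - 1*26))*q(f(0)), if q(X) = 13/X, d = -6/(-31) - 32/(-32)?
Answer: -61984/155 ≈ -399.90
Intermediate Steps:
d = 37/31 (d = -6*(-1/31) - 32*(-1/32) = 6/31 + 1 = 37/31 ≈ 1.1935)
f(S) = 5 (f(S) = 4 - (1 - 2) = 4 - 1*(-1) = 4 + 1 = 5)
(-129 + (d - 1*26))*q(f(0)) = (-129 + (37/31 - 1*26))*(13/5) = (-129 + (37/31 - 26))*(13*(⅕)) = (-129 - 769/31)*(13/5) = -4768/31*13/5 = -61984/155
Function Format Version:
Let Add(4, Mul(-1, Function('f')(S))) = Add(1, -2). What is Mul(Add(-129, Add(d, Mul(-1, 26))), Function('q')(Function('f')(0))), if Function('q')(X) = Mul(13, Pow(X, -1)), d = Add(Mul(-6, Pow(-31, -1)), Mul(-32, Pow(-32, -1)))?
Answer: Rational(-61984, 155) ≈ -399.90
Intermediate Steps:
d = Rational(37, 31) (d = Add(Mul(-6, Rational(-1, 31)), Mul(-32, Rational(-1, 32))) = Add(Rational(6, 31), 1) = Rational(37, 31) ≈ 1.1935)
Function('f')(S) = 5 (Function('f')(S) = Add(4, Mul(-1, Add(1, -2))) = Add(4, Mul(-1, -1)) = Add(4, 1) = 5)
Mul(Add(-129, Add(d, Mul(-1, 26))), Function('q')(Function('f')(0))) = Mul(Add(-129, Add(Rational(37, 31), Mul(-1, 26))), Mul(13, Pow(5, -1))) = Mul(Add(-129, Add(Rational(37, 31), -26)), Mul(13, Rational(1, 5))) = Mul(Add(-129, Rational(-769, 31)), Rational(13, 5)) = Mul(Rational(-4768, 31), Rational(13, 5)) = Rational(-61984, 155)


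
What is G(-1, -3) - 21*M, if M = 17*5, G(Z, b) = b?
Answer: -1788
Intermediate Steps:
M = 85
G(-1, -3) - 21*M = -3 - 21*85 = -3 - 1785 = -1788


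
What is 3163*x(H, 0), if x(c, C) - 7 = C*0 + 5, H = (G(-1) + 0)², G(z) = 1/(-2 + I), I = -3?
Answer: 37956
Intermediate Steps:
G(z) = -⅕ (G(z) = 1/(-2 - 3) = 1/(-5) = -⅕)
H = 1/25 (H = (-⅕ + 0)² = (-⅕)² = 1/25 ≈ 0.040000)
x(c, C) = 12 (x(c, C) = 7 + (C*0 + 5) = 7 + (0 + 5) = 7 + 5 = 12)
3163*x(H, 0) = 3163*12 = 37956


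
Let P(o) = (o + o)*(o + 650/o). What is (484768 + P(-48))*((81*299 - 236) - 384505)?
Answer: -176899492872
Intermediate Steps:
P(o) = 2*o*(o + 650/o) (P(o) = (2*o)*(o + 650/o) = 2*o*(o + 650/o))
(484768 + P(-48))*((81*299 - 236) - 384505) = (484768 + (1300 + 2*(-48)²))*((81*299 - 236) - 384505) = (484768 + (1300 + 2*2304))*((24219 - 236) - 384505) = (484768 + (1300 + 4608))*(23983 - 384505) = (484768 + 5908)*(-360522) = 490676*(-360522) = -176899492872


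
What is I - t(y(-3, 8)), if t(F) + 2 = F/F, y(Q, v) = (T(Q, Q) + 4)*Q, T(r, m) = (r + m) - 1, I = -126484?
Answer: -126483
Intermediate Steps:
T(r, m) = -1 + m + r (T(r, m) = (m + r) - 1 = -1 + m + r)
y(Q, v) = Q*(3 + 2*Q) (y(Q, v) = ((-1 + Q + Q) + 4)*Q = ((-1 + 2*Q) + 4)*Q = (3 + 2*Q)*Q = Q*(3 + 2*Q))
t(F) = -1 (t(F) = -2 + F/F = -2 + 1 = -1)
I - t(y(-3, 8)) = -126484 - 1*(-1) = -126484 + 1 = -126483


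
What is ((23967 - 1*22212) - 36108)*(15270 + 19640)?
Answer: -1199263230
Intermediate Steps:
((23967 - 1*22212) - 36108)*(15270 + 19640) = ((23967 - 22212) - 36108)*34910 = (1755 - 36108)*34910 = -34353*34910 = -1199263230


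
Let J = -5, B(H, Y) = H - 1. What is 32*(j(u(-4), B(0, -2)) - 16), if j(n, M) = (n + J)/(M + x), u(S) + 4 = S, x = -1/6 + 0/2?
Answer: -1088/7 ≈ -155.43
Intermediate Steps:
x = -⅙ (x = -1*⅙ + 0*(½) = -⅙ + 0 = -⅙ ≈ -0.16667)
u(S) = -4 + S
B(H, Y) = -1 + H
j(n, M) = (-5 + n)/(-⅙ + M) (j(n, M) = (n - 5)/(M - ⅙) = (-5 + n)/(-⅙ + M))
32*(j(u(-4), B(0, -2)) - 16) = 32*(6*(-5 + (-4 - 4))/(-1 + 6*(-1 + 0)) - 16) = 32*(6*(-5 - 8)/(-1 + 6*(-1)) - 16) = 32*(6*(-13)/(-1 - 6) - 16) = 32*(6*(-13)/(-7) - 16) = 32*(6*(-⅐)*(-13) - 16) = 32*(78/7 - 16) = 32*(-34/7) = -1088/7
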